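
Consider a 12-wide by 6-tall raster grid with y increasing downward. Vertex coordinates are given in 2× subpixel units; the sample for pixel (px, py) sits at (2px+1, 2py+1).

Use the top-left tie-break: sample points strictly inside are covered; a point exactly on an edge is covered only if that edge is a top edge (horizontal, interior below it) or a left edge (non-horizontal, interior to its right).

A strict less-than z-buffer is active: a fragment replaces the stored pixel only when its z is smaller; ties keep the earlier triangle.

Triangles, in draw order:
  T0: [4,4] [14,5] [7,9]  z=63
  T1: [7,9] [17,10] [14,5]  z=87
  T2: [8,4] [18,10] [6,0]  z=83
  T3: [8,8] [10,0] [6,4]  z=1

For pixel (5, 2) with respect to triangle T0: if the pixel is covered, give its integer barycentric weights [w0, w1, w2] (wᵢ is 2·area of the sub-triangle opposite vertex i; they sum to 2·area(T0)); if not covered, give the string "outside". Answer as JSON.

T0:
  2·area = 47
  edge (4, 4)→(14, 5): d=(10,1) right/bottom  bias=-1
  edge (14, 5)→(7, 9): d=(-7,4) right/bottom  bias=-1
  edge (7, 9)→(4, 4): d=(-3,-5) top-left  bias=+0
    (10,0)@(21, 1): e=[-47,0,94] → .  [on edge]
    (2,2)@(5, 5): e=[9,36,2] → X
    (3,2)@(7, 5): e=[7,28,12] → X
    (4,2)@(9, 5): e=[5,20,22] → X
    (5,2)@(11, 5): e=[3,12,32] → X
    (6,2)@(13, 5): e=[1,4,42] → X
    (7,2)@(15, 5): e=[-1,-4,52] → .
    (2,3)@(5, 7): e=[29,22,-4] → .
    (3,3)@(7, 7): e=[27,14,6] → X
    (5,3)@(11, 7): e=[23,-2,26] → .
    (6,3)@(13, 7): e=[21,-10,36] → .
    (3,4)@(7, 9): e=[47,0,0] → .  [on edge]
  covered (7 px):
    . . . . . . . . . . . .
    . . . . . . . . . . . .
    . . X X X X X . . . . .
    . . . X X . . . . . . .
    . . . . . . . . . . . .
    . . . . . . . . . . . .
T1:
  2·area = 47  (B↔C swapped to make it positive)
  edge (7, 9)→(14, 5): d=(7,-4) top-left  bias=+0
  edge (14, 5)→(17, 10): d=(3,5) right/bottom  bias=-1
  edge (17, 10)→(7, 9): d=(-10,-1) top-left  bias=+0
    (10,0)@(21, 1): e=[0,-47,94] → .  [on edge]
    (5,3)@(11, 7): e=[2,21,24] → X
    (6,3)@(13, 7): e=[10,11,26] → X
    (7,3)@(15, 7): e=[18,1,28] → X
    (8,3)@(17, 7): e=[26,-9,30] → .
    (3,4)@(7, 9): e=[0,47,0] → X  [on edge]
    (4,4)@(9, 9): e=[8,37,2] → X
    (8,4)@(17, 9): e=[40,-3,10] → .
    (3,5)@(7, 11): e=[14,53,-20] → .
    (4,5)@(9, 11): e=[22,43,-18] → .
    (5,5)@(11, 11): e=[30,33,-16] → .
    (6,5)@(13, 11): e=[38,23,-14] → .
  covered (8 px):
    . . . . . . . . . . . .
    . . . . . . . . . . . .
    . . . . . . . . . . . .
    . . . . . X X X . . . .
    . . . X X X X X . . . .
    . . . . . . . . . . . .
T2:
  2·area = 28  (B↔C swapped to make it positive)
  edge (8, 4)→(6, 0): d=(-2,-4) top-left  bias=+0
  edge (6, 0)→(18, 10): d=(12,10) right/bottom  bias=-1
  edge (18, 10)→(8, 4): d=(-10,-6) top-left  bias=+0
    (1,0)@(3, 1): e=[-14,42,0] → .  [on edge]
    (3,0)@(7, 1): e=[2,2,24] → X
    (4,0)@(9, 1): e=[10,-18,36] → .
    (3,1)@(7, 3): e=[-2,26,4] → .
    (4,1)@(9, 3): e=[6,6,16] → X
    (5,1)@(11, 3): e=[14,-14,28] → .
    (4,2)@(9, 5): e=[2,30,-4] → .
    (5,2)@(11, 5): e=[10,10,8] → X
    (6,2)@(13, 5): e=[18,-10,20] → .
    (5,3)@(11, 7): e=[6,34,-12] → .
    (6,3)@(13, 7): e=[14,14,0] → X  [on edge]
    (7,3)@(15, 7): e=[22,-6,12] → .
  covered (4 px):
    . . . X . . . . . . . .
    . . . . X . . . . . . .
    . . . . . X . . . . . .
    . . . . . . X . . . . .
    . . . . . . . . . . . .
    . . . . . . . . . . . .
T3:
  2·area = 24  (B↔C swapped to make it positive)
  edge (8, 8)→(6, 4): d=(-2,-4) top-left  bias=+0
  edge (6, 4)→(10, 0): d=(4,-4) top-left  bias=+0
  edge (10, 0)→(8, 8): d=(-2,8) right/bottom  bias=-1
    (4,0)@(9, 1): e=[18,0,6] → X  [on edge]
    (5,0)@(11, 1): e=[26,8,-10] → .
    (3,1)@(7, 3): e=[6,0,18] → X  [on edge]
    (5,1)@(11, 3): e=[22,16,-14] → .
    (2,2)@(5, 5): e=[-6,0,30] → .  [on edge]
    (3,2)@(7, 5): e=[2,8,14] → X
    (4,2)@(9, 5): e=[10,16,-2] → .
    (1,3)@(3, 7): e=[-18,0,42] → .  [on edge]
    (3,3)@(7, 7): e=[-2,16,10] → .
    (0,4)@(1, 9): e=[-30,0,54] → .  [on edge]
  covered (4 px):
    . . . . X . . . . . . .
    . . . X X . . . . . . .
    . . . X . . . . . . . .
    . . . . . . . . . . . .
    . . . . . . . . . . . .
    . . . . . . . . . . . .

Answer: [12,32,3]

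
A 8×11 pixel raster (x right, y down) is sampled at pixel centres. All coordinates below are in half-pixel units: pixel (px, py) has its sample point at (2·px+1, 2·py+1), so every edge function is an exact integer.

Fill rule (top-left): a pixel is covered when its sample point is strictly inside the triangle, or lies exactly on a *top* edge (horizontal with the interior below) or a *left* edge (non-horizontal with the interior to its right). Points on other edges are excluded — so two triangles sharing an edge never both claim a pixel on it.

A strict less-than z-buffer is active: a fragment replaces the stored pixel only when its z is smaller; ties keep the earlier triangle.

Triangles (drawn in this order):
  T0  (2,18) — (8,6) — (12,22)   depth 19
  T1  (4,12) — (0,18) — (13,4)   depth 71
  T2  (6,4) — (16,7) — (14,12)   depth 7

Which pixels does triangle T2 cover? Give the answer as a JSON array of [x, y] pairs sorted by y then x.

T0:
  2·area = 144
  edge (2, 18)→(8, 6): d=(6,-12) top-left  bias=+0
  edge (8, 6)→(12, 22): d=(4,16) right/bottom  bias=-1
  edge (12, 22)→(2, 18): d=(-10,-4) top-left  bias=+0
    (3,4)@(7, 9): e=[6,28,110] → X
    (4,4)@(9, 9): e=[30,-4,118] → .
    (3,5)@(7, 11): e=[18,36,90] → X
    (4,5)@(9, 11): e=[42,4,98] → X
    (5,5)@(11, 11): e=[66,-28,106] → .
    (2,6)@(5, 13): e=[6,76,62] → X
    (5,6)@(11, 13): e=[78,-20,86] → .
    (2,7)@(5, 15): e=[18,84,42] → X
    (5,7)@(11, 15): e=[90,-12,66] → .
    (1,8)@(3, 17): e=[6,124,14] → X
    (5,8)@(11, 17): e=[102,-4,46] → .
    (1,9)@(3, 19): e=[18,132,-6] → .
  covered (18 px):
    . . . . . . . .
    . . . . . . . .
    . . . . . . . .
    . . . . . . . .
    . . . X . . . .
    . . . X X . . .
    . . X X X . . .
    . . X X X . . .
    . X X X X . . .
    . . X X X X . .
    . . . . . X . .
T1:
  2·area = 22  (B↔C swapped to make it positive)
  edge (4, 12)→(13, 4): d=(9,-8) top-left  bias=+0
  edge (13, 4)→(0, 18): d=(-13,14) right/bottom  bias=-1
  edge (0, 18)→(4, 12): d=(4,-6) top-left  bias=+0
  covered (0 px):
    . . . . . . . .
    . . . . . . . .
    . . . . . . . .
    . . . . . . . .
    . . . . . . . .
    . . . . . . . .
    . . . . . . . .
    . . . . . . . .
    . . . . . . . .
    . . . . . . . .
    . . . . . . . .
T2:
  2·area = 56
  edge (6, 4)→(16, 7): d=(10,3) right/bottom  bias=-1
  edge (16, 7)→(14, 12): d=(-2,5) right/bottom  bias=-1
  edge (14, 12)→(6, 4): d=(-8,-8) top-left  bias=+0
    (1,0)@(3, 1): e=[-21,77,0] → .  [on edge]
    (2,1)@(5, 3): e=[-7,63,0] → .  [on edge]
    (3,2)@(7, 5): e=[7,49,0] → X  [on edge]
    (4,2)@(9, 5): e=[1,39,16] → X
    (5,2)@(11, 5): e=[-5,29,32] → .
    (3,3)@(7, 7): e=[27,45,-16] → .
    (4,3)@(9, 7): e=[21,35,0] → X  [on edge]
    (5,3)@(11, 7): e=[15,25,16] → X
    (6,3)@(13, 7): e=[9,15,32] → X
    (7,3)@(15, 7): e=[3,5,48] → X
    (4,4)@(9, 9): e=[41,31,-16] → .
    (5,4)@(11, 9): e=[35,21,0] → X  [on edge]
    (6,5)@(13, 11): e=[49,7,0] → X  [on edge]
    (7,6)@(15, 13): e=[63,-7,0] → .  [on edge]
  covered (10 px):
    . . . . . . . .
    . . . . . . . .
    . . . X X . . .
    . . . . X X X X
    . . . . . X X X
    . . . . . . X .
    . . . . . . . .
    . . . . . . . .
    . . . . . . . .
    . . . . . . . .
    . . . . . . . .

Answer: [[3,2],[4,2],[4,3],[5,3],[6,3],[7,3],[5,4],[6,4],[7,4],[6,5]]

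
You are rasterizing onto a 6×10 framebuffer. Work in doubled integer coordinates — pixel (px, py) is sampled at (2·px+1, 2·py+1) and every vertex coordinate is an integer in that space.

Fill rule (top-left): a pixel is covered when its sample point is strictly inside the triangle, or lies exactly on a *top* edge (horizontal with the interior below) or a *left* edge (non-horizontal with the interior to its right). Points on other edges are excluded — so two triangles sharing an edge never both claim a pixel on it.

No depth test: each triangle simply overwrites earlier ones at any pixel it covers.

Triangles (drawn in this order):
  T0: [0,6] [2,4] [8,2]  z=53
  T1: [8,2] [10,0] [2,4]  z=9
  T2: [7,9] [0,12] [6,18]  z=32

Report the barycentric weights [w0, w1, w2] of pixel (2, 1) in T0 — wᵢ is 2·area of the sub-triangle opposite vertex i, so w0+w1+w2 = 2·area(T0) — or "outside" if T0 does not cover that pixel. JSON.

T0:
  2·area = 8
  edge (0, 6)→(2, 4): d=(2,-2) top-left  bias=+0
  edge (2, 4)→(8, 2): d=(6,-2) top-left  bias=+0
  edge (8, 2)→(0, 6): d=(-8,4) right/bottom  bias=-1
    (2,0)@(5, 1): e=[0,-12,20] → .  [on edge]
    (5,0)@(11, 1): e=[12,0,-4] → .  [on edge]
    (1,1)@(3, 3): e=[0,-4,12] → .  [on edge]
    (2,1)@(5, 3): e=[4,0,4] → X  [on edge]
    (3,1)@(7, 3): e=[8,4,-4] → .
    (0,2)@(1, 5): e=[0,4,4] → X  [on edge]
    (1,2)@(3, 5): e=[4,8,-4] → .
    (2,2)@(5, 5): e=[8,12,-12] → .
    (0,3)@(1, 7): e=[4,16,-12] → .
  covered (2 px):
    . . . . . .
    . . X . . .
    X . . . . .
    . . . . . .
    . . . . . .
    . . . . . .
    . . . . . .
    . . . . . .
    . . . . . .
    . . . . . .
T1:
  2·area = 8  (B↔C swapped to make it positive)
  edge (8, 2)→(2, 4): d=(-6,2) right/bottom  bias=-1
  edge (2, 4)→(10, 0): d=(8,-4) top-left  bias=+0
  edge (10, 0)→(8, 2): d=(-2,2) right/bottom  bias=-1
    (4,0)@(9, 1): e=[4,4,0] → .  [on edge]
    (5,0)@(11, 1): e=[0,12,-4] → .  [on edge]
    (2,1)@(5, 3): e=[0,4,4] → .  [on edge]
    (3,1)@(7, 3): e=[-4,12,0] → .  [on edge]
    (2,2)@(5, 5): e=[-12,20,0] → .  [on edge]
    (1,3)@(3, 7): e=[-20,28,0] → .  [on edge]
    (0,4)@(1, 9): e=[-28,36,0] → .  [on edge]
  covered (0 px):
    . . . . . .
    . . . . . .
    . . . . . .
    . . . . . .
    . . . . . .
    . . . . . .
    . . . . . .
    . . . . . .
    . . . . . .
    . . . . . .
T2:
  2·area = 60  (B↔C swapped to make it positive)
  edge (7, 9)→(6, 18): d=(-1,9) right/bottom  bias=-1
  edge (6, 18)→(0, 12): d=(-6,-6) top-left  bias=+0
  edge (0, 12)→(7, 9): d=(7,-3) top-left  bias=+0
    (3,4)@(7, 9): e=[0,60,0] → .  [on edge]
    (1,5)@(3, 11): e=[34,24,2] → X
    (2,5)@(5, 11): e=[16,36,8] → X
    (3,5)@(7, 11): e=[-2,48,14] → .
    (0,6)@(1, 13): e=[50,0,10] → X  [on edge]
    (3,6)@(7, 13): e=[-4,36,28] → .
    (0,7)@(1, 15): e=[48,-12,24] → .
    (1,7)@(3, 15): e=[30,0,30] → X  [on edge]
    (3,7)@(7, 15): e=[-6,24,42] → .
    (1,8)@(3, 17): e=[28,-12,44] → .
    (2,8)@(5, 17): e=[10,0,50] → X  [on edge]
    (3,8)@(7, 17): e=[-8,12,56] → .
    (3,9)@(7, 19): e=[-10,0,70] → .  [on edge]
  covered (8 px):
    . . . . . .
    . . . . . .
    . . . . . .
    . . . . . .
    . . . . . .
    . X X . . .
    X X X . . .
    . X X . . .
    . . X . . .
    . . . . . .

Answer: [0,4,4]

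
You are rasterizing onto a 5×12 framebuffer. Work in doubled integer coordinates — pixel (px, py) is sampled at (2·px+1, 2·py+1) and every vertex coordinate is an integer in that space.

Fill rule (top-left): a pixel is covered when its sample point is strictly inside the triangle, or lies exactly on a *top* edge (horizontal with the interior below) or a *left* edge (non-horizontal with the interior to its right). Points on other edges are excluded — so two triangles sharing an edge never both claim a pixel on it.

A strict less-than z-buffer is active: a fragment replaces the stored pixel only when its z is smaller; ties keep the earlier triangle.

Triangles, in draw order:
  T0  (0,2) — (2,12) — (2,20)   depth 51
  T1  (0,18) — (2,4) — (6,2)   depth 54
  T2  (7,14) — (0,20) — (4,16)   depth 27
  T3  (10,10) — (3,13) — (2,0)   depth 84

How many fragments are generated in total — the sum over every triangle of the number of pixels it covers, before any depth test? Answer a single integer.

T0:
  2·area = 16
  edge (0, 2)→(2, 12): d=(2,10) right/bottom  bias=-1
  edge (2, 12)→(2, 20): d=(0,8) right/bottom  bias=-1
  edge (2, 20)→(0, 2): d=(-2,-18) top-left  bias=+0
    (0,3)@(1, 7): e=[0,8,8] → ·  [on edge]
    (0,4)@(1, 9): e=[4,8,4] → █
    (1,4)@(3, 9): e=[-16,-8,40] → ·
    (0,5)@(1, 11): e=[8,8,0] → █  [on edge]
    (1,5)@(3, 11): e=[-12,-8,36] → ·
    (0,6)@(1, 13): e=[12,8,-4] → ·
    (1,8)@(3, 17): e=[0,-8,24] → ·  [on edge]
  covered (2 px):
    · · · · ·
    · · · · ·
    · · · · ·
    · · · · ·
    █ · · · ·
    █ · · · ·
    · · · · ·
    · · · · ·
    · · · · ·
    · · · · ·
    · · · · ·
    · · · · ·
T1:
  2·area = 52
  edge (0, 18)→(2, 4): d=(2,-14) top-left  bias=+0
  edge (2, 4)→(6, 2): d=(4,-2) top-left  bias=+0
  edge (6, 2)→(0, 18): d=(-6,16) right/bottom  bias=-1
    (2,1)@(5, 3): e=[40,2,10] → █
    (3,1)@(7, 3): e=[68,6,-22] → ·
    (1,2)@(3, 5): e=[16,6,30] → █
    (2,2)@(5, 5): e=[44,10,-2] → ·
    (1,3)@(3, 7): e=[20,14,18] → █
    (2,3)@(5, 7): e=[48,18,-14] → ·
    (1,4)@(3, 9): e=[24,22,6] → █
    (2,4)@(5, 9): e=[52,26,-26] → ·
    (0,5)@(1, 11): e=[0,26,26] → █  [on edge]
    (1,5)@(3, 11): e=[28,30,-6] → ·
    (0,6)@(1, 13): e=[4,34,14] → █
    (1,6)@(3, 13): e=[32,38,-18] → ·
  covered (7 px):
    · · · · ·
    · · █ · ·
    · █ · · ·
    · █ · · ·
    · █ · · ·
    █ · · · ·
    █ · · · ·
    █ · · · ·
    · · · · ·
    · · · · ·
    · · · · ·
    · · · · ·
T2:
  2·area = 4
  edge (7, 14)→(0, 20): d=(-7,6) right/bottom  bias=-1
  edge (0, 20)→(4, 16): d=(4,-4) top-left  bias=+0
  edge (4, 16)→(7, 14): d=(3,-2) top-left  bias=+0
    (4,5)@(9, 11): e=[9,0,-5] → ·  [on edge]
    (3,6)@(7, 13): e=[7,0,-3] → ·  [on edge]
    (2,7)@(5, 15): e=[5,0,-1] → ·  [on edge]
    (1,8)@(3, 17): e=[3,0,1] → █  [on edge]
    (2,8)@(5, 17): e=[-9,8,5] → ·
    (0,9)@(1, 19): e=[1,0,3] → █  [on edge]
    (1,9)@(3, 19): e=[-11,8,7] → ·
    (0,10)@(1, 21): e=[-13,8,9] → ·
  covered (2 px):
    · · · · ·
    · · · · ·
    · · · · ·
    · · · · ·
    · · · · ·
    · · · · ·
    · · · · ·
    · · · · ·
    · █ · · ·
    █ · · · ·
    · · · · ·
    · · · · ·
T3:
  2·area = 94
  edge (10, 10)→(3, 13): d=(-7,3) right/bottom  bias=-1
  edge (3, 13)→(2, 0): d=(-1,-13) top-left  bias=+0
  edge (2, 0)→(10, 10): d=(8,10) right/bottom  bias=-1
    (1,1)@(3, 3): e=[70,10,14] → █
    (2,1)@(5, 3): e=[64,36,-6] → ·
    (1,2)@(3, 5): e=[56,8,30] → █
    (2,2)@(5, 5): e=[50,34,10] → █
    (3,2)@(7, 5): e=[44,60,-10] → ·
    (1,3)@(3, 7): e=[42,6,46] → █
    (3,3)@(7, 7): e=[30,58,6] → █
    (4,3)@(9, 7): e=[24,84,-14] → ·
    (1,4)@(3, 9): e=[28,4,62] → █
    (4,4)@(9, 9): e=[10,82,2] → █
    (1,5)@(3, 11): e=[14,2,78] → █
    (4,5)@(9, 11): e=[-4,80,18] → ·
    (1,6)@(3, 13): e=[0,0,94] → ·  [on edge]
  covered (13 px):
    · · · · ·
    · █ · · ·
    · █ █ · ·
    · █ █ █ ·
    · █ █ █ █
    · █ █ █ ·
    · · · · ·
    · · · · ·
    · · · · ·
    · · · · ·
    · · · · ·
    · · · · ·

Result: 24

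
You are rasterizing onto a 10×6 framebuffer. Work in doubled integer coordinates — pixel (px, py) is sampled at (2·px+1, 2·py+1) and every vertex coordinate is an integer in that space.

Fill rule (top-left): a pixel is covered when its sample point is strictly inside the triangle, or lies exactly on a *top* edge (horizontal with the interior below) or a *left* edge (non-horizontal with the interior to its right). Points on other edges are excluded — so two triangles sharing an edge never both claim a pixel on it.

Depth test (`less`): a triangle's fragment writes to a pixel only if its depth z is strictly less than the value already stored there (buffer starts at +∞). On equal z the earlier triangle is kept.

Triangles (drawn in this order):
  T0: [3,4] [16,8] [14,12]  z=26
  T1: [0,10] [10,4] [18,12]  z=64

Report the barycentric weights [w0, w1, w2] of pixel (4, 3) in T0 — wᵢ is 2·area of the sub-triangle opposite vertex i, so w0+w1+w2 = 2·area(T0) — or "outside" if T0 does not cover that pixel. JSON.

T0:
  2·area = 60
  edge (3, 4)→(16, 8): d=(13,4) right/bottom  bias=-1
  edge (16, 8)→(14, 12): d=(-2,4) right/bottom  bias=-1
  edge (14, 12)→(3, 4): d=(-11,-8) top-left  bias=+0
    (2,2)@(5, 5): e=[5,50,5] → █
    (3,2)@(7, 5): e=[-3,42,21] → ·
    (2,3)@(5, 7): e=[31,46,-17] → ·
    (4,3)@(9, 7): e=[15,30,15] → █
    (5,3)@(11, 7): e=[7,22,31] → █
    (6,3)@(13, 7): e=[-1,14,47] → ·
    (4,4)@(9, 9): e=[41,26,-7] → ·
    (5,4)@(11, 9): e=[33,18,9] → █
    (6,4)@(13, 9): e=[25,10,25] → █
    (7,4)@(15, 9): e=[17,2,41] → █
    (8,4)@(17, 9): e=[9,-6,57] → ·
    (5,5)@(11, 11): e=[59,14,-13] → ·
  covered (7 px):
    · · · · · · · · · ·
    · · · · · · · · · ·
    · · █ · · · · · · ·
    · · · · █ █ · · · ·
    · · · · · █ █ █ · ·
    · · · · · · █ · · ·
T1:
  2·area = 128
  edge (0, 10)→(10, 4): d=(10,-6) top-left  bias=+0
  edge (10, 4)→(18, 12): d=(8,8) right/bottom  bias=-1
  edge (18, 12)→(0, 10): d=(-18,-2) top-left  bias=+0
    (3,0)@(7, 1): e=[-48,0,176] → ·  [on edge]
    (7,0)@(15, 1): e=[0,-64,192] → ·  [on edge]
    (4,1)@(9, 3): e=[-16,0,144] → ·  [on edge]
    (4,2)@(9, 5): e=[4,16,108] → █
    (5,2)@(11, 5): e=[16,0,112] → ·  [on edge]
    (2,3)@(5, 7): e=[0,64,64] → █  [on edge]
    (3,3)@(7, 7): e=[12,48,68] → █
    (5,3)@(11, 7): e=[36,16,76] → █
    (6,3)@(13, 7): e=[48,0,80] → ·  [on edge]
    (1,4)@(3, 9): e=[8,96,24] → █
    (6,4)@(13, 9): e=[68,16,44] → █
    (7,4)@(15, 9): e=[80,0,48] → ·  [on edge]
    (4,5)@(9, 11): e=[64,64,0] → █  [on edge]
    (8,5)@(17, 11): e=[112,0,16] → ·  [on edge]
  covered (15 px):
    · · · · · · · · · ·
    · · · · · · · · · ·
    · · · · █ · · · · ·
    · · █ █ █ █ · · · ·
    · █ █ █ █ █ █ · · ·
    · · · · █ █ █ █ · ·

Final: [30,15,15]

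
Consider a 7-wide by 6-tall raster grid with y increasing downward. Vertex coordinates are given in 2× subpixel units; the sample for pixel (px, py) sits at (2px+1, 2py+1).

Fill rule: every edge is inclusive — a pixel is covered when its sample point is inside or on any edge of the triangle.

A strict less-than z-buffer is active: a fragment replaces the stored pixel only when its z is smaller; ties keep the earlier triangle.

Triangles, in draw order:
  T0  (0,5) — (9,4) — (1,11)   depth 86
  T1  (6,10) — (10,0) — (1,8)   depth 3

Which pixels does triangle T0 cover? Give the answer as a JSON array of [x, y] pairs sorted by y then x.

T0:
  2·area = 55
  edge (0, 5)→(9, 4): d=(9,-1) inclusive
  edge (9, 4)→(1, 11): d=(-8,7) inclusive
  edge (1, 11)→(0, 5): d=(-1,-6) inclusive
    (0,2)@(1, 5): e=[1,48,6] → █
    (1,2)@(3, 5): e=[3,34,18] → █
    (2,2)@(5, 5): e=[5,20,30] → █
    (3,2)@(7, 5): e=[7,6,42] → █
    (4,2)@(9, 5): e=[9,-8,54] → ·
    (0,3)@(1, 7): e=[19,32,4] → █
    (3,3)@(7, 7): e=[25,-10,40] → ·
    (0,4)@(1, 9): e=[37,16,2] → █
    (2,4)@(5, 9): e=[41,-12,26] → ·
    (0,5)@(1, 11): e=[55,0,0] → █  [on edge]
    (1,5)@(3, 11): e=[57,-14,12] → ·
  covered (10 px):
    · · · · · · ·
    · · · · · · ·
    █ █ █ █ · · ·
    █ █ █ · · · ·
    █ █ · · · · ·
    █ · · · · · ·
T1:
  2·area = 58  (B↔C swapped to make it positive)
  edge (6, 10)→(1, 8): d=(-5,-2) inclusive
  edge (1, 8)→(10, 0): d=(9,-8) inclusive
  edge (10, 0)→(6, 10): d=(-4,10) inclusive
    (4,0)@(9, 1): e=[51,1,6] → █
    (5,0)@(11, 1): e=[55,17,-14] → ·
    (3,1)@(7, 3): e=[37,3,18] → █
    (4,1)@(9, 3): e=[41,19,-2] → ·
    (2,2)@(5, 5): e=[23,5,30] → █
    (4,2)@(9, 5): e=[31,37,-10] → ·
    (1,3)@(3, 7): e=[9,7,42] → █
    (4,3)@(9, 7): e=[21,55,-18] → ·
    (1,4)@(3, 9): e=[-1,25,34] → ·
    (2,4)@(5, 9): e=[3,41,14] → █
    (3,4)@(7, 9): e=[7,57,-6] → ·
    (2,5)@(5, 11): e=[-7,59,6] → ·
  covered (8 px):
    · · · · █ · ·
    · · · █ · · ·
    · · █ █ · · ·
    · █ █ █ · · ·
    · · █ · · · ·
    · · · · · · ·

Result: [[0,2],[1,2],[2,2],[3,2],[0,3],[1,3],[2,3],[0,4],[1,4],[0,5]]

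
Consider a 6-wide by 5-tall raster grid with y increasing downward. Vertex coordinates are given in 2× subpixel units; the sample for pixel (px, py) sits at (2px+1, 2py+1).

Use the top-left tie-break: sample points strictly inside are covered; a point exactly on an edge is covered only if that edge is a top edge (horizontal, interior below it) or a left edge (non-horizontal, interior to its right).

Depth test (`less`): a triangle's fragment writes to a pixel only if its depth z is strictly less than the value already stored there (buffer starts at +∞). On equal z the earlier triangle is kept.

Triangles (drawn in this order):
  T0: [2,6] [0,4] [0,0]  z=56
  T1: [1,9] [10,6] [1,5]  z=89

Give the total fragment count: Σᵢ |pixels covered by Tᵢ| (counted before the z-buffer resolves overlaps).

T0:
  2·area = 8
  edge (2, 6)→(0, 4): d=(-2,-2) top-left  bias=+0
  edge (0, 4)→(0, 0): d=(0,-4) top-left  bias=+0
  edge (0, 0)→(2, 6): d=(2,6) right/bottom  bias=-1
    (0,1)@(1, 3): e=[4,4,0] → ·  [on edge]
    (0,2)@(1, 5): e=[0,4,4] → █  [on edge]
    (1,2)@(3, 5): e=[4,12,-8] → ·
    (0,3)@(1, 7): e=[-4,4,8] → ·
    (1,3)@(3, 7): e=[0,12,-4] → ·  [on edge]
    (1,4)@(3, 9): e=[-4,12,0] → ·  [on edge]
    (2,4)@(5, 9): e=[0,20,-12] → ·  [on edge]
  covered (1 px):
    · · · · · ·
    · · · · · ·
    █ · · · · ·
    · · · · · ·
    · · · · · ·
T1:
  2·area = 36  (B↔C swapped to make it positive)
  edge (1, 9)→(1, 5): d=(0,-4) top-left  bias=+0
  edge (1, 5)→(10, 6): d=(9,1) right/bottom  bias=-1
  edge (10, 6)→(1, 9): d=(-9,3) right/bottom  bias=-1
    (0,0)@(1, 1): e=[0,-36,72] → ·  [on edge]
    (0,1)@(1, 3): e=[0,-18,54] → ·  [on edge]
    (0,2)@(1, 5): e=[0,0,36] → ·  [on edge]
    (0,3)@(1, 7): e=[0,18,18] → █  [on edge]
    (1,3)@(3, 7): e=[8,16,12] → █
    (2,3)@(5, 7): e=[16,14,6] → █
    (3,3)@(7, 7): e=[24,12,0] → ·  [on edge]
    (0,4)@(1, 9): e=[0,36,0] → ·  [on edge]
    (1,4)@(3, 9): e=[8,34,-6] → ·
    (2,4)@(5, 9): e=[16,32,-12] → ·
  covered (3 px):
    · · · · · ·
    · · · · · ·
    · · · · · ·
    █ █ █ · · ·
    · · · · · ·

Answer: 4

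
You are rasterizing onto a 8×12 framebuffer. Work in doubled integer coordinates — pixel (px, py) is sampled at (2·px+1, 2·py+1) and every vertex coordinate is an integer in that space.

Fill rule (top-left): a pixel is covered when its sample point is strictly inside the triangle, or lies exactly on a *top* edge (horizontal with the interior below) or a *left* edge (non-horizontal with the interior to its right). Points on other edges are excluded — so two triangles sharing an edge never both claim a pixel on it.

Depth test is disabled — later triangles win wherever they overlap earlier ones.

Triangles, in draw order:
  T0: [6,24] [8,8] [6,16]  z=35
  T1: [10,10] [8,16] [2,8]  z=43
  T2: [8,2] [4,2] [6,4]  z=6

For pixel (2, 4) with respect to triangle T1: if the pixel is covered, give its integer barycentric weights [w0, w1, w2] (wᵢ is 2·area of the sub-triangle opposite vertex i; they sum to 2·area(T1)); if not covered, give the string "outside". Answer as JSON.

T0:
  2·area = 16  (B↔C swapped to make it positive)
  edge (6, 24)→(6, 16): d=(0,-8) top-left  bias=+0
  edge (6, 16)→(8, 8): d=(2,-8) top-left  bias=+0
  edge (8, 8)→(6, 24): d=(-2,16) right/bottom  bias=-1
    (3,6)@(7, 13): e=[8,2,6] → █
    (4,6)@(9, 13): e=[24,18,-26] → ·
    (3,7)@(7, 15): e=[8,6,2] → █
    (4,7)@(9, 15): e=[24,22,-30] → ·
    (3,8)@(7, 17): e=[8,10,-2] → ·
  covered (2 px):
    · · · · · · · ·
    · · · · · · · ·
    · · · · · · · ·
    · · · · · · · ·
    · · · · · · · ·
    · · · · · · · ·
    · · · █ · · · ·
    · · · █ · · · ·
    · · · · · · · ·
    · · · · · · · ·
    · · · · · · · ·
    · · · · · · · ·
T1:
  2·area = 52
  edge (10, 10)→(8, 16): d=(-2,6) right/bottom  bias=-1
  edge (8, 16)→(2, 8): d=(-6,-8) top-left  bias=+0
  edge (2, 8)→(10, 10): d=(8,2) right/bottom  bias=-1
    (6,0)@(13, 1): e=[0,130,-78] → ·  [on edge]
    (5,3)@(11, 7): e=[0,78,-26] → ·  [on edge]
    (1,4)@(3, 9): e=[44,2,6] → █
    (2,4)@(5, 9): e=[32,18,2] → █
    (3,4)@(7, 9): e=[20,34,-2] → ·
    (1,5)@(3, 11): e=[40,-10,22] → ·
    (2,5)@(5, 11): e=[28,6,18] → █
    (3,5)@(7, 11): e=[16,22,14] → █
    (4,5)@(9, 11): e=[4,38,10] → █
    (5,5)@(11, 11): e=[-8,54,6] → ·
    (2,6)@(5, 13): e=[24,-6,34] → ·
    (3,6)@(7, 13): e=[12,10,30] → █
    (4,6)@(9, 13): e=[0,26,26] → ·  [on edge]
    (3,9)@(7, 19): e=[0,-26,78] → ·  [on edge]
  covered (6 px):
    · · · · · · · ·
    · · · · · · · ·
    · · · · · · · ·
    · · · · · · · ·
    · █ █ · · · · ·
    · · █ █ █ · · ·
    · · · █ · · · ·
    · · · · · · · ·
    · · · · · · · ·
    · · · · · · · ·
    · · · · · · · ·
    · · · · · · · ·
T2:
  2·area = 8  (B↔C swapped to make it positive)
  edge (8, 2)→(6, 4): d=(-2,2) right/bottom  bias=-1
  edge (6, 4)→(4, 2): d=(-2,-2) top-left  bias=+0
  edge (4, 2)→(8, 2): d=(4,0) top-left  bias=+0
    (1,0)@(3, 1): e=[12,0,-4] → ·  [on edge]
    (4,0)@(9, 1): e=[0,12,-4] → ·  [on edge]
    (2,1)@(5, 3): e=[4,0,4] → █  [on edge]
    (3,1)@(7, 3): e=[0,4,4] → ·  [on edge]
    (2,2)@(5, 5): e=[0,-4,12] → ·  [on edge]
    (3,2)@(7, 5): e=[-4,0,12] → ·  [on edge]
    (1,3)@(3, 7): e=[0,-12,20] → ·  [on edge]
    (4,3)@(9, 7): e=[-12,0,20] → ·  [on edge]
    (0,4)@(1, 9): e=[0,-20,28] → ·  [on edge]
    (5,4)@(11, 9): e=[-20,0,28] → ·  [on edge]
    (6,5)@(13, 11): e=[-28,0,36] → ·  [on edge]
    (7,6)@(15, 13): e=[-36,0,44] → ·  [on edge]
  covered (1 px):
    · · · · · · · ·
    · · █ · · · · ·
    · · · · · · · ·
    · · · · · · · ·
    · · · · · · · ·
    · · · · · · · ·
    · · · · · · · ·
    · · · · · · · ·
    · · · · · · · ·
    · · · · · · · ·
    · · · · · · · ·
    · · · · · · · ·

Result: [18,2,32]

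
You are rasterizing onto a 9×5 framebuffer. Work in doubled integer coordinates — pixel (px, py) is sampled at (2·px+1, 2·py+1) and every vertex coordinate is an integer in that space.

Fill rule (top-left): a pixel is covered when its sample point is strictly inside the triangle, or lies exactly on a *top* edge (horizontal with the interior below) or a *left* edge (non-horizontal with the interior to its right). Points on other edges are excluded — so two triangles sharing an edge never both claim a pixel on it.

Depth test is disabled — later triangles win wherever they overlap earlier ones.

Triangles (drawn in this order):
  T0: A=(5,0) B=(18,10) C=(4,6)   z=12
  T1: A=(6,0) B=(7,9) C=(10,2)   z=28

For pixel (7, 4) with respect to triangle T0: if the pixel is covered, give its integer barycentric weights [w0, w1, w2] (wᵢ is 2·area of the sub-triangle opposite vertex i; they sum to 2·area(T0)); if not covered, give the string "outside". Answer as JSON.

T0:
  2·area = 88
  edge (5, 0)→(18, 10): d=(13,10) right/bottom  bias=-1
  edge (18, 10)→(4, 6): d=(-14,-4) top-left  bias=+0
  edge (4, 6)→(5, 0): d=(1,-6) top-left  bias=+0
    (2,0)@(5, 1): e=[13,74,1] → X
    (3,0)@(7, 1): e=[-7,82,13] → .
    (2,1)@(5, 3): e=[39,46,3] → X
    (3,1)@(7, 3): e=[19,54,15] → X
    (4,1)@(9, 3): e=[-1,62,27] → .
    (2,2)@(5, 5): e=[65,18,5] → X
    (4,2)@(9, 5): e=[25,34,29] → X
    (5,2)@(11, 5): e=[5,42,41] → X
    (6,2)@(13, 5): e=[-15,50,53] → .
    (2,3)@(5, 7): e=[91,-10,7] → .
    (3,3)@(7, 7): e=[71,-2,19] → .
    (4,3)@(9, 7): e=[51,6,31] → X
  covered (11 px):
    . . X . . . . . .
    . . X X . . . . .
    . . X X X X . . .
    . . . . X X X . .
    . . . . . . . X .
T1:
  2·area = 34  (B↔C swapped to make it positive)
  edge (6, 0)→(10, 2): d=(4,2) right/bottom  bias=-1
  edge (10, 2)→(7, 9): d=(-3,7) right/bottom  bias=-1
  edge (7, 9)→(6, 0): d=(-1,-9) top-left  bias=+0
    (3,0)@(7, 1): e=[2,24,8] → X
    (4,0)@(9, 1): e=[-2,10,26] → .
    (3,1)@(7, 3): e=[10,18,6] → X
    (4,1)@(9, 3): e=[6,4,24] → X
    (5,1)@(11, 3): e=[2,-10,42] → .
    (3,2)@(7, 5): e=[18,12,4] → X
    (4,2)@(9, 5): e=[14,-2,22] → .
    (3,3)@(7, 7): e=[26,6,2] → X
    (4,3)@(9, 7): e=[22,-8,20] → .
    (3,4)@(7, 9): e=[34,0,0] → .  [on edge]
  covered (5 px):
    . . . X . . . . .
    . . . X X . . . .
    . . . X . . . . .
    . . . X . . . . .
    . . . . . . . . .

Answer: [2,69,17]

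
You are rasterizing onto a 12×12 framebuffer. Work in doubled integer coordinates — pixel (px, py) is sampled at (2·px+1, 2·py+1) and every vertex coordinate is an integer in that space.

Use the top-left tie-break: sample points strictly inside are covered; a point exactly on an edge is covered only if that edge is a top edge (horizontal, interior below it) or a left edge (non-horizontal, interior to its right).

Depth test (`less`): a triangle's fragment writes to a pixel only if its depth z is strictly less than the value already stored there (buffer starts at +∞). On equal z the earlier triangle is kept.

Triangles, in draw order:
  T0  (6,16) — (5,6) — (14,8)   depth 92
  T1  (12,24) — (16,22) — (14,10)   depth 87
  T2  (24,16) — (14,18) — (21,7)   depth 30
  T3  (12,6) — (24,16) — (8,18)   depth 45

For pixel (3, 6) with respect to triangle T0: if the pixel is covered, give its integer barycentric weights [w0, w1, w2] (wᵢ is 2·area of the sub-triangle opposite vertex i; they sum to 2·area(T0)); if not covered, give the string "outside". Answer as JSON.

T0:
  2·area = 88
  edge (6, 16)→(5, 6): d=(-1,-10) top-left  bias=+0
  edge (5, 6)→(14, 8): d=(9,2) right/bottom  bias=-1
  edge (14, 8)→(6, 16): d=(-8,8) right/bottom  bias=-1
    (10,0)@(21, 1): e=[165,-77,0] → ·  [on edge]
    (9,1)@(19, 3): e=[143,-55,0] → ·  [on edge]
    (8,2)@(17, 5): e=[121,-33,0] → ·  [on edge]
    (3,3)@(7, 7): e=[19,5,64] → █
    (4,3)@(9, 7): e=[39,1,48] → █
    (5,3)@(11, 7): e=[59,-3,32] → ·
    (7,3)@(15, 7): e=[99,-11,0] → ·  [on edge]
    (3,4)@(7, 9): e=[17,23,48] → █
    (5,4)@(11, 9): e=[57,15,16] → █
    (6,4)@(13, 9): e=[77,11,0] → ·  [on edge]
    (3,5)@(7, 11): e=[15,41,32] → █
    (5,5)@(11, 11): e=[55,33,0] → ·  [on edge]
    (4,6)@(9, 13): e=[33,55,0] → ·  [on edge]
    (3,7)@(7, 15): e=[11,77,0] → ·  [on edge]
    (2,8)@(5, 17): e=[-11,99,0] → ·  [on edge]
    (1,9)@(3, 19): e=[-33,121,0] → ·  [on edge]
    (0,10)@(1, 21): e=[-55,143,0] → ·  [on edge]
  covered (8 px):
    · · · · · · · · · · · ·
    · · · · · · · · · · · ·
    · · · · · · · · · · · ·
    · · · █ █ · · · · · · ·
    · · · █ █ █ · · · · · ·
    · · · █ █ · · · · · · ·
    · · · █ · · · · · · · ·
    · · · · · · · · · · · ·
    · · · · · · · · · · · ·
    · · · · · · · · · · · ·
    · · · · · · · · · · · ·
    · · · · · · · · · · · ·
T1:
  2·area = 52  (B↔C swapped to make it positive)
  edge (12, 24)→(14, 10): d=(2,-14) top-left  bias=+0
  edge (14, 10)→(16, 22): d=(2,12) right/bottom  bias=-1
  edge (16, 22)→(12, 24): d=(-4,2) right/bottom  bias=-1
    (7,1)@(15, 3): e=[0,-26,78] → ·  [on edge]
    (6,8)@(13, 17): e=[0,26,26] → █  [on edge]
    (7,8)@(15, 17): e=[28,2,22] → █
    (8,8)@(17, 17): e=[56,-22,18] → ·
    (6,9)@(13, 19): e=[4,30,18] → █
    (8,9)@(17, 19): e=[60,-18,10] → ·
    (6,10)@(13, 21): e=[8,34,10] → █
    (8,10)@(17, 21): e=[64,-14,2] → ·
    (6,11)@(13, 23): e=[12,38,2] → █
    (7,11)@(15, 23): e=[40,14,-2] → ·
  covered (7 px):
    · · · · · · · · · · · ·
    · · · · · · · · · · · ·
    · · · · · · · · · · · ·
    · · · · · · · · · · · ·
    · · · · · · · · · · · ·
    · · · · · · · · · · · ·
    · · · · · · · · · · · ·
    · · · · · · · · · · · ·
    · · · · · · █ █ · · · ·
    · · · · · · █ █ · · · ·
    · · · · · · █ █ · · · ·
    · · · · · · █ · · · · ·
T2:
  2·area = 96
  edge (24, 16)→(14, 18): d=(-10,2) right/bottom  bias=-1
  edge (14, 18)→(21, 7): d=(7,-11) top-left  bias=+0
  edge (21, 7)→(24, 16): d=(3,9) right/bottom  bias=-1
    (9,0)@(19, 1): e=[160,-64,0] → ·  [on edge]
    (10,3)@(21, 7): e=[96,0,0] → ·  [on edge]
    (10,4)@(21, 9): e=[76,14,6] → █
    (11,4)@(23, 9): e=[72,36,-12] → ·
    (9,5)@(19, 11): e=[60,6,30] → █
    (11,5)@(23, 11): e=[52,50,-6] → ·
    (9,6)@(19, 13): e=[40,20,36] → █
    (11,6)@(23, 13): e=[32,64,0] → ·  [on edge]
    (8,7)@(17, 15): e=[24,12,60] → █
    (11,7)@(23, 15): e=[12,78,6] → █
    (7,8)@(15, 17): e=[8,4,84] → █
    (9,8)@(19, 17): e=[0,48,48] → ·  [on edge]
    (4,9)@(9, 19): e=[0,-48,144] → ·  [on edge]
  covered (11 px):
    · · · · · · · · · · · ·
    · · · · · · · · · · · ·
    · · · · · · · · · · · ·
    · · · · · · · · · · · ·
    · · · · · · · · · · █ ·
    · · · · · · · · · █ █ ·
    · · · · · · · · · █ █ ·
    · · · · · · · · █ █ █ █
    · · · · · · · █ █ · · ·
    · · · · · · · · · · · ·
    · · · · · · · · · · · ·
    · · · · · · · · · · · ·
T3:
  2·area = 184
  edge (12, 6)→(24, 16): d=(12,10) right/bottom  bias=-1
  edge (24, 16)→(8, 18): d=(-16,2) right/bottom  bias=-1
  edge (8, 18)→(12, 6): d=(4,-12) top-left  bias=+0
    (6,1)@(13, 3): e=[-46,230,0] → ·  [on edge]
    (6,3)@(13, 7): e=[2,166,16] → █
    (7,3)@(15, 7): e=[-18,162,40] → ·
    (5,4)@(11, 9): e=[46,138,0] → █  [on edge]
    (7,4)@(15, 9): e=[6,130,48] → █
    (8,4)@(17, 9): e=[-14,126,72] → ·
    (5,5)@(11, 11): e=[70,106,8] → █
    (8,5)@(17, 11): e=[10,94,80] → █
    (9,5)@(19, 11): e=[-10,90,104] → ·
    (5,6)@(11, 13): e=[94,74,16] → █
    (9,6)@(19, 13): e=[14,58,112] → █
    (10,6)@(21, 13): e=[-6,54,136] → ·
    (4,7)@(9, 15): e=[138,46,0] → █  [on edge]
    (3,10)@(7, 21): e=[230,-46,0] → ·  [on edge]
  covered (24 px):
    · · · · · · · · · · · ·
    · · · · · · · · · · · ·
    · · · · · · · · · · · ·
    · · · · · · █ · · · · ·
    · · · · · █ █ █ · · · ·
    · · · · · █ █ █ █ · · ·
    · · · · · █ █ █ █ █ · ·
    · · · · █ █ █ █ █ █ █ ·
    · · · · █ █ █ █ · · · ·
    · · · · · · · · · · · ·
    · · · · · · · · · · · ·
    · · · · · · · · · · · ·

Result: [59,16,13]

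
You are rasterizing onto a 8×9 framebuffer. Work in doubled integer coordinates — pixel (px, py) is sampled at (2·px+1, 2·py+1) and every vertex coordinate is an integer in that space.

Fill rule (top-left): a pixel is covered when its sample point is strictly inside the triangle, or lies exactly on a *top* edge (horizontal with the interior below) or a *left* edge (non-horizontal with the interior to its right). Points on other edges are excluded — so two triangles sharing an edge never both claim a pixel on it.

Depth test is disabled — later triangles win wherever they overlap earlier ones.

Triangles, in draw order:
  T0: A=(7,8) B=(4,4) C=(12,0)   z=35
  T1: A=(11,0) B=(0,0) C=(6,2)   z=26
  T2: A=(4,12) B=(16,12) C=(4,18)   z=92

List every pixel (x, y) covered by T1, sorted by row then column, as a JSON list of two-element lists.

T0:
  2·area = 44
  edge (7, 8)→(4, 4): d=(-3,-4) top-left  bias=+0
  edge (4, 4)→(12, 0): d=(8,-4) top-left  bias=+0
  edge (12, 0)→(7, 8): d=(-5,8) right/bottom  bias=-1
    (5,0)@(11, 1): e=[37,4,3] → █
    (6,0)@(13, 1): e=[45,12,-13] → ·
    (3,1)@(7, 3): e=[15,4,25] → █
    (4,1)@(9, 3): e=[23,12,9] → █
    (5,1)@(11, 3): e=[31,20,-7] → ·
    (2,2)@(5, 5): e=[1,12,31] → █
    (4,2)@(9, 5): e=[17,28,-1] → ·
    (2,3)@(5, 7): e=[-5,28,21] → ·
    (3,3)@(7, 7): e=[3,36,5] → █
    (4,3)@(9, 7): e=[11,44,-11] → ·
    (3,4)@(7, 9): e=[-3,52,-5] → ·
  covered (6 px):
    · · · · · █ · ·
    · · · █ █ · · ·
    · · █ █ · · · ·
    · · · █ · · · ·
    · · · · · · · ·
    · · · · · · · ·
    · · · · · · · ·
    · · · · · · · ·
    · · · · · · · ·
T1:
  2·area = 22  (B↔C swapped to make it positive)
  edge (11, 0)→(6, 2): d=(-5,2) right/bottom  bias=-1
  edge (6, 2)→(0, 0): d=(-6,-2) top-left  bias=+0
  edge (0, 0)→(11, 0): d=(11,0) top-left  bias=+0
    (1,0)@(3, 1): e=[11,0,11] → █  [on edge]
    (2,0)@(5, 1): e=[7,4,11] → █
    (3,0)@(7, 1): e=[3,8,11] → █
    (4,0)@(9, 1): e=[-1,12,11] → ·
    (1,1)@(3, 3): e=[1,-12,33] → ·
    (2,1)@(5, 3): e=[-3,-8,33] → ·
    (3,1)@(7, 3): e=[-7,-4,33] → ·
    (4,1)@(9, 3): e=[-11,0,33] → ·  [on edge]
    (7,2)@(15, 5): e=[-33,0,55] → ·  [on edge]
  covered (3 px):
    · █ █ █ · · · ·
    · · · · · · · ·
    · · · · · · · ·
    · · · · · · · ·
    · · · · · · · ·
    · · · · · · · ·
    · · · · · · · ·
    · · · · · · · ·
    · · · · · · · ·
T2:
  2·area = 72
  edge (4, 12)→(16, 12): d=(12,0) top-left  bias=+0
  edge (16, 12)→(4, 18): d=(-12,6) right/bottom  bias=-1
  edge (4, 18)→(4, 12): d=(0,-6) top-left  bias=+0
    (2,6)@(5, 13): e=[12,54,6] → █
    (3,6)@(7, 13): e=[12,42,18] → █
    (4,6)@(9, 13): e=[12,30,30] → █
    (5,6)@(11, 13): e=[12,18,42] → █
    (6,6)@(13, 13): e=[12,6,54] → █
    (7,6)@(15, 13): e=[12,-6,66] → ·
    (2,7)@(5, 15): e=[36,30,6] → █
    (5,7)@(11, 15): e=[36,-6,42] → ·
    (6,7)@(13, 15): e=[36,-18,54] → ·
    (2,8)@(5, 17): e=[60,6,6] → █
    (3,8)@(7, 17): e=[60,-6,18] → ·
    (4,8)@(9, 17): e=[60,-18,30] → ·
  covered (9 px):
    · · · · · · · ·
    · · · · · · · ·
    · · · · · · · ·
    · · · · · · · ·
    · · · · · · · ·
    · · · · · · · ·
    · · █ █ █ █ █ ·
    · · █ █ █ · · ·
    · · █ · · · · ·

Result: [[1,0],[2,0],[3,0]]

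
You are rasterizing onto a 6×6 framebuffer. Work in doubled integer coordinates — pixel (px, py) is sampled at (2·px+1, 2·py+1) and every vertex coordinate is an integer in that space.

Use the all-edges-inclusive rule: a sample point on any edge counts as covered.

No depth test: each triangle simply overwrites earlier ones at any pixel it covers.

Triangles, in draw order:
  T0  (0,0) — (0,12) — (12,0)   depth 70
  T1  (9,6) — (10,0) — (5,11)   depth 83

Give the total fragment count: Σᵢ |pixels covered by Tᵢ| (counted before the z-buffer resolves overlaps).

T0:
  2·area = 144  (B↔C swapped to make it positive)
  edge (0, 0)→(12, 0): d=(12,0) inclusive
  edge (12, 0)→(0, 12): d=(-12,12) inclusive
  edge (0, 12)→(0, 0): d=(0,-12) inclusive
    (0,0)@(1, 1): e=[12,120,12] → X
    (1,0)@(3, 1): e=[12,96,36] → X
    (2,0)@(5, 1): e=[12,72,60] → X
    (3,0)@(7, 1): e=[12,48,84] → X
    (4,0)@(9, 1): e=[12,24,108] → X
    (5,0)@(11, 1): e=[12,0,132] → X  [on edge]
    (0,1)@(1, 3): e=[36,96,12] → X
    (4,1)@(9, 3): e=[36,0,108] → X  [on edge]
    (5,1)@(11, 3): e=[36,-24,132] → .
    (0,2)@(1, 5): e=[60,72,12] → X
    (3,2)@(7, 5): e=[60,0,84] → X  [on edge]
    (4,2)@(9, 5): e=[60,-24,108] → .
    (2,3)@(5, 7): e=[84,0,60] → X  [on edge]
    (1,4)@(3, 9): e=[108,0,36] → X  [on edge]
    (0,5)@(1, 11): e=[132,0,12] → X  [on edge]
  covered (21 px):
    X X X X X X
    X X X X X .
    X X X X . .
    X X X . . .
    X X . . . .
    X . . . . .
T1:
  2·area = 19  (B↔C swapped to make it positive)
  edge (9, 6)→(5, 11): d=(-4,5) inclusive
  edge (5, 11)→(10, 0): d=(5,-11) inclusive
  edge (10, 0)→(9, 6): d=(-1,6) inclusive
    (4,1)@(9, 3): e=[12,4,3] → X
    (5,1)@(11, 3): e=[2,26,-9] → .
    (4,2)@(9, 5): e=[4,14,1] → X
    (5,2)@(11, 5): e=[-6,36,-11] → .
    (3,3)@(7, 7): e=[6,2,11] → X
    (4,3)@(9, 7): e=[-4,24,-1] → .
    (3,4)@(7, 9): e=[-2,12,9] → .
    (2,5)@(5, 11): e=[0,0,19] → X  [on edge]
    (3,5)@(7, 11): e=[-10,22,7] → .
  covered (4 px):
    . . . . . .
    . . . . X .
    . . . . X .
    . . . X . .
    . . . . . .
    . . X . . .

Answer: 25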